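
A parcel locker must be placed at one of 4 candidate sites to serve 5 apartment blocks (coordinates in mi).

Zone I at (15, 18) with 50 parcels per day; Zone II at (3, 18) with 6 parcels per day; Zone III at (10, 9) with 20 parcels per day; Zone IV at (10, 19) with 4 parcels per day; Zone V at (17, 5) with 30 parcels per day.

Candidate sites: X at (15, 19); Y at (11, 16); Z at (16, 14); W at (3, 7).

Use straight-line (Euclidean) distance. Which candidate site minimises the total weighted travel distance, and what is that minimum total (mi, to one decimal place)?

Z, total 746.9 mi

Total weighted distance at each candidate:
  X (15, 19): total = 790.1
  Y (11, 16): total = 803.1
  Z (16, 14): total = 746.9
  W (3, 7): total = 1505.4
Minimum is at Z with total 746.9 mi.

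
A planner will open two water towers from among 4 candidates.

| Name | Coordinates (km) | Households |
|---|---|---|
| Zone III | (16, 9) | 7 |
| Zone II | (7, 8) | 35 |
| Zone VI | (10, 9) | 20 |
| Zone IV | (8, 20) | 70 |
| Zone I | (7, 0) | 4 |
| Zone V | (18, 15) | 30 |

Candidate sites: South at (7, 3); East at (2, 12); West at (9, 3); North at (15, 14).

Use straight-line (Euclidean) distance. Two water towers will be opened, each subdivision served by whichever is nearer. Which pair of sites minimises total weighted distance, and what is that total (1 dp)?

Evaluate every pair (each demand assigned to the nearer of the two):
  {South, North}: total = 1097.1
  {West, North}: total = 1100.5
  {East, North}: total = 1193.5
  {East, West}: total = 1539.1
  {South, East}: total = 1585.2
  {South, West}: total = 2015.2
Best pair: {South, North} with total 1097.1.

{South, North}, total 1097.1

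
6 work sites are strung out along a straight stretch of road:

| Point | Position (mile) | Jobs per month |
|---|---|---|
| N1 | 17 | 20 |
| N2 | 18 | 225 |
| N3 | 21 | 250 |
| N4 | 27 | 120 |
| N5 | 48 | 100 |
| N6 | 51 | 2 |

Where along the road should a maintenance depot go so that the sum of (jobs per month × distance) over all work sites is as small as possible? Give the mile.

For a sum of weighted absolute distances on a line, the optimum is the weighted median (not the mean). Total weight W = 717; half-weight = 358.5.
Sort by position and accumulate weight:
  mile 17 (N1, w=20) → cum 20
  mile 18 (N2, w=225) → cum 245
  mile 21 (N3, w=250) → cum 495  ≥ 358.5 → median here
  mile 27 (N4, w=120) → cum 615
  mile 48 (N5, w=100) → cum 715
  mile 51 (N6, w=2) → cum 717
Optimal location: mile 21.

x = 21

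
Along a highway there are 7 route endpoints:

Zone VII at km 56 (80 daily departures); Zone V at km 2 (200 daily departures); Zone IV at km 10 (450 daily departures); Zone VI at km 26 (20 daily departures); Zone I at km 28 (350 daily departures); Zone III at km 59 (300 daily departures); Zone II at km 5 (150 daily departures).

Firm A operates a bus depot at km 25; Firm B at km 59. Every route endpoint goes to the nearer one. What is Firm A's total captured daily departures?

The indifferent point is the midpoint (25+59)/2 = 42; route endpoints left of it (closer to Firm A at 25) go to Firm A, those right go to Firm B.
  Zone V at 2 (w=200) → Firm A
  Zone II at 5 (w=150) → Firm A
  Zone IV at 10 (w=450) → Firm A
  Zone VI at 26 (w=20) → Firm A
  Zone I at 28 (w=350) → Firm A
  Zone VII at 56 (w=80) → Firm B
  Zone III at 59 (w=300) → Firm B
Firm A captures 1170; Firm B captures 380.

1170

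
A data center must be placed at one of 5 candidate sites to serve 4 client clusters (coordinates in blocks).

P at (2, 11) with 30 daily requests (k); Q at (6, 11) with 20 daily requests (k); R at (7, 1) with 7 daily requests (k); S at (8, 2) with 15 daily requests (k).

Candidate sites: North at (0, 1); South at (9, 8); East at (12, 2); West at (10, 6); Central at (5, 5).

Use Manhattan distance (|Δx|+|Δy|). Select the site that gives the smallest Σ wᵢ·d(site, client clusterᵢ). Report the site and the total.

Total weighted distance at each candidate:
  North (0, 1): total = 864
  South (9, 8): total = 588
  East (12, 2): total = 972
  West (10, 6): total = 716
  Central (5, 5): total = 542
Minimum is at Central with total 542 blocks.

Central, total 542 blocks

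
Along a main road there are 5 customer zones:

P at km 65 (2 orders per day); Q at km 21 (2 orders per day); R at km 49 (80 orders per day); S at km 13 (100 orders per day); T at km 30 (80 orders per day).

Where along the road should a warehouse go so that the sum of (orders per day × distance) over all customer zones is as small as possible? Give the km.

For a sum of weighted absolute distances on a line, the optimum is the weighted median (not the mean). Total weight W = 264; half-weight = 132.
Sort by position and accumulate weight:
  km 13 (S, w=100) → cum 100
  km 21 (Q, w=2) → cum 102
  km 30 (T, w=80) → cum 182  ≥ 132 → median here
  km 49 (R, w=80) → cum 262
  km 65 (P, w=2) → cum 264
Optimal location: km 30.

x = 30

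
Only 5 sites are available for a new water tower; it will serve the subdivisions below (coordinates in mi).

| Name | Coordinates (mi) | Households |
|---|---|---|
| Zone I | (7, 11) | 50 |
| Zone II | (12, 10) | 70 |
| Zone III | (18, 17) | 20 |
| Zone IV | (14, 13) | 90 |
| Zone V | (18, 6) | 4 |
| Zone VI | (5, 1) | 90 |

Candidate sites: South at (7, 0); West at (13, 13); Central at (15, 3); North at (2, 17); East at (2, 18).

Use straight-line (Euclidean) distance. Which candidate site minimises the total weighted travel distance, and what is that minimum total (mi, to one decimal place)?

West, total 2088.1 mi

Total weighted distance at each candidate:
  South (7, 0): total = 3317.8
  West (13, 13): total = 2088.1
  Central (15, 3): total = 3224.4
  North (2, 17): total = 4246.2
  East (2, 18): total = 4450.8
Minimum is at West with total 2088.1 mi.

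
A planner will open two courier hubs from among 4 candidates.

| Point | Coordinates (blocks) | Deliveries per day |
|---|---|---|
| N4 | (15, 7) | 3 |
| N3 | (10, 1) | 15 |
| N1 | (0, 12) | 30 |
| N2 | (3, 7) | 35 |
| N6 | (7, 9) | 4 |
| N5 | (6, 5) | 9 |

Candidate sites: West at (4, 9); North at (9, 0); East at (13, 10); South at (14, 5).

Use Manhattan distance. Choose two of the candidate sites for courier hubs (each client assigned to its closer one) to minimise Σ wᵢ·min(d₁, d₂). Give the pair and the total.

Evaluate every pair (each demand assigned to the nearer of the two):
  {West, North}: total = 450
  {West, South}: total = 510
  {West, East}: total = 576
  {North, East}: total = 1050
  {East, South}: total = 1134
  {North, South}: total = 1240
Best pair: {West, North} with total 450.

{West, North}, total 450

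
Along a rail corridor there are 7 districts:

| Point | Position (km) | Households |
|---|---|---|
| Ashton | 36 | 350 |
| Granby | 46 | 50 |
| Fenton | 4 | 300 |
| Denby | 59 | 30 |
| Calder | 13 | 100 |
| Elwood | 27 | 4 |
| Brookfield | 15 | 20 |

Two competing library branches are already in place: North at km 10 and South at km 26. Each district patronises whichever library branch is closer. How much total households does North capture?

The indifferent point is the midpoint (10+26)/2 = 18; districts left of it (closer to North at 10) go to North, those right go to South.
  Fenton at 4 (w=300) → North
  Calder at 13 (w=100) → North
  Brookfield at 15 (w=20) → North
  Elwood at 27 (w=4) → South
  Ashton at 36 (w=350) → South
  Granby at 46 (w=50) → South
  Denby at 59 (w=30) → South
North captures 420; South captures 434.

420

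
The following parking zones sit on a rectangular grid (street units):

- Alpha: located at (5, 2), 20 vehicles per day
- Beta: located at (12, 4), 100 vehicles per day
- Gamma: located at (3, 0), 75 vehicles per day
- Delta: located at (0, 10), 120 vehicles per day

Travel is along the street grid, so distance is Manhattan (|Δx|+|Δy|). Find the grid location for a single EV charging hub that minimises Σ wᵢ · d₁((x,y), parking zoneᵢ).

(3, 4)

Manhattan distance separates: Σwᵢ(|x−xᵢ|+|y−yᵢ|) = Σwᵢ|x−xᵢ| + Σwᵢ|y−yᵢ|, so x and y are optimised independently as 1-D weighted medians.
Total weight W = 315; half = 157.5.
x-coordinate, sorted with cumulative weight:
  x=0 (Delta, w=120) cum 120
  x=3 (Gamma, w=75) cum 195  ← median
  x=5 (Alpha, w=20) cum 215
  x=12 (Beta, w=100) cum 315
⇒ x* = 3
y-coordinate, sorted with cumulative weight:
  y=0 (Gamma, w=75) cum 75
  y=2 (Alpha, w=20) cum 95
  y=4 (Beta, w=100) cum 195  ← median
  y=10 (Delta, w=120) cum 315
⇒ y* = 4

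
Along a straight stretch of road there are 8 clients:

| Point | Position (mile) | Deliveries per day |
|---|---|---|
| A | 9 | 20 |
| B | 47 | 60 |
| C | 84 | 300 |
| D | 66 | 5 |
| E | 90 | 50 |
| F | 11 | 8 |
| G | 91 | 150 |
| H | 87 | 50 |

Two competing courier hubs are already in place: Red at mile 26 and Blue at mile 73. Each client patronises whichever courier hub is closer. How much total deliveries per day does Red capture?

The indifferent point is the midpoint (26+73)/2 = 49.5; clients left of it (closer to Red at 26) go to Red, those right go to Blue.
  A at 9 (w=20) → Red
  F at 11 (w=8) → Red
  B at 47 (w=60) → Red
  D at 66 (w=5) → Blue
  C at 84 (w=300) → Blue
  H at 87 (w=50) → Blue
  E at 90 (w=50) → Blue
  G at 91 (w=150) → Blue
Red captures 88; Blue captures 555.

88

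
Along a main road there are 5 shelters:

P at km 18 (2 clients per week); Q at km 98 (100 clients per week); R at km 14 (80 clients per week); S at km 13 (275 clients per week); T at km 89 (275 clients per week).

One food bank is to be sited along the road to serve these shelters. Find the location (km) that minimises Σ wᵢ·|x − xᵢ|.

For a sum of weighted absolute distances on a line, the optimum is the weighted median (not the mean). Total weight W = 732; half-weight = 366.
Sort by position and accumulate weight:
  km 13 (S, w=275) → cum 275
  km 14 (R, w=80) → cum 355
  km 18 (P, w=2) → cum 357
  km 89 (T, w=275) → cum 632  ≥ 366 → median here
  km 98 (Q, w=100) → cum 732
Optimal location: km 89.

x = 89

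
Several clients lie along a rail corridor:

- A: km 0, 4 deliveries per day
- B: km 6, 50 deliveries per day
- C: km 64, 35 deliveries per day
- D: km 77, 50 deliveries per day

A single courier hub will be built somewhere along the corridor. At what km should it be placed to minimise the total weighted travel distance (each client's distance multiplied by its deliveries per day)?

x = 64

For a sum of weighted absolute distances on a line, the optimum is the weighted median (not the mean). Total weight W = 139; half-weight = 69.5.
Sort by position and accumulate weight:
  km 0 (A, w=4) → cum 4
  km 6 (B, w=50) → cum 54
  km 64 (C, w=35) → cum 89  ≥ 69.5 → median here
  km 77 (D, w=50) → cum 139
Optimal location: km 64.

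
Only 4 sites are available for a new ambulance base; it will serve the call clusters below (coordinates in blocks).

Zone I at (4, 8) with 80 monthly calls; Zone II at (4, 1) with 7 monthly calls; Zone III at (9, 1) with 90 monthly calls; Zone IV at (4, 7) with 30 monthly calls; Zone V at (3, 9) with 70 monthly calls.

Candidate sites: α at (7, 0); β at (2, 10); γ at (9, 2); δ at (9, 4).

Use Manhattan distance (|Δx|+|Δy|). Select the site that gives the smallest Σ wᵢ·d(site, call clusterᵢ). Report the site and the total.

δ, total 2056 blocks

Total weighted distance at each candidate:
  α (7, 0): total = 2388
  β (2, 10): total = 2127
  γ (9, 2): total = 2222
  δ (9, 4): total = 2056
Minimum is at δ with total 2056 blocks.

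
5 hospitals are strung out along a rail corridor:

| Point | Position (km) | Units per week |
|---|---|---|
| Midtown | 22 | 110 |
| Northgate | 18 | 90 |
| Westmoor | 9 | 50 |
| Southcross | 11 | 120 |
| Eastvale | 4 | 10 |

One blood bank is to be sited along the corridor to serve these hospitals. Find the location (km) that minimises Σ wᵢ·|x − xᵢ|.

x = 18

For a sum of weighted absolute distances on a line, the optimum is the weighted median (not the mean). Total weight W = 380; half-weight = 190.
Sort by position and accumulate weight:
  km 4 (Eastvale, w=10) → cum 10
  km 9 (Westmoor, w=50) → cum 60
  km 11 (Southcross, w=120) → cum 180
  km 18 (Northgate, w=90) → cum 270  ≥ 190 → median here
  km 22 (Midtown, w=110) → cum 380
Optimal location: km 18.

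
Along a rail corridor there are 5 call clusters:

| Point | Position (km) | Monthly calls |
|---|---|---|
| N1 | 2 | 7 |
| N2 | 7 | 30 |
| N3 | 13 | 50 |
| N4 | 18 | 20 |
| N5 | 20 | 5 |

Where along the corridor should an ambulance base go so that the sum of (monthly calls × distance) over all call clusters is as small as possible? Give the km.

For a sum of weighted absolute distances on a line, the optimum is the weighted median (not the mean). Total weight W = 112; half-weight = 56.
Sort by position and accumulate weight:
  km 2 (N1, w=7) → cum 7
  km 7 (N2, w=30) → cum 37
  km 13 (N3, w=50) → cum 87  ≥ 56 → median here
  km 18 (N4, w=20) → cum 107
  km 20 (N5, w=5) → cum 112
Optimal location: km 13.

x = 13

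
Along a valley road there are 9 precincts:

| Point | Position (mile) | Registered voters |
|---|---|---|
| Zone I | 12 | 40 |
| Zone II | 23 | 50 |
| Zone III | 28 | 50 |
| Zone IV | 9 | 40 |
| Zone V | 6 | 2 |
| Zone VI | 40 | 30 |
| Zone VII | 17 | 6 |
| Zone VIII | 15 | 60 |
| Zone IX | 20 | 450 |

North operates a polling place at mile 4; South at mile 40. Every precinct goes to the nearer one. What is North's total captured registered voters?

The indifferent point is the midpoint (4+40)/2 = 22; precincts left of it (closer to North at 4) go to North, those right go to South.
  Zone V at 6 (w=2) → North
  Zone IV at 9 (w=40) → North
  Zone I at 12 (w=40) → North
  Zone VIII at 15 (w=60) → North
  Zone VII at 17 (w=6) → North
  Zone IX at 20 (w=450) → North
  Zone II at 23 (w=50) → South
  Zone III at 28 (w=50) → South
  Zone VI at 40 (w=30) → South
North captures 598; South captures 130.

598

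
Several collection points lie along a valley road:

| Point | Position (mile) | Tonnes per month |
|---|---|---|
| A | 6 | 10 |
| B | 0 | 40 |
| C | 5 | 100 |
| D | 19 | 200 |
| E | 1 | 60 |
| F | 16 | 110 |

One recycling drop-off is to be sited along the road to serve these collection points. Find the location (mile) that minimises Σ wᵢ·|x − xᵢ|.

For a sum of weighted absolute distances on a line, the optimum is the weighted median (not the mean). Total weight W = 520; half-weight = 260.
Sort by position and accumulate weight:
  mile 0 (B, w=40) → cum 40
  mile 1 (E, w=60) → cum 100
  mile 5 (C, w=100) → cum 200
  mile 6 (A, w=10) → cum 210
  mile 16 (F, w=110) → cum 320  ≥ 260 → median here
  mile 19 (D, w=200) → cum 520
Optimal location: mile 16.

x = 16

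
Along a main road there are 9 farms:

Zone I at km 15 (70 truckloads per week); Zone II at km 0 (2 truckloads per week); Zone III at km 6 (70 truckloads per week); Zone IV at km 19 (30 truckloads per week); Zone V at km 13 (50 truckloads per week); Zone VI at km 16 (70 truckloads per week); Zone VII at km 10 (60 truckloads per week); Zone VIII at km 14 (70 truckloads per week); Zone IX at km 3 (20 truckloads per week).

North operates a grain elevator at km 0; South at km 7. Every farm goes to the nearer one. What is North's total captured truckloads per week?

The indifferent point is the midpoint (0+7)/2 = 3.5; farms left of it (closer to North at 0) go to North, those right go to South.
  Zone II at 0 (w=2) → North
  Zone IX at 3 (w=20) → North
  Zone III at 6 (w=70) → South
  Zone VII at 10 (w=60) → South
  Zone V at 13 (w=50) → South
  Zone VIII at 14 (w=70) → South
  Zone I at 15 (w=70) → South
  Zone VI at 16 (w=70) → South
  Zone IV at 19 (w=30) → South
North captures 22; South captures 420.

22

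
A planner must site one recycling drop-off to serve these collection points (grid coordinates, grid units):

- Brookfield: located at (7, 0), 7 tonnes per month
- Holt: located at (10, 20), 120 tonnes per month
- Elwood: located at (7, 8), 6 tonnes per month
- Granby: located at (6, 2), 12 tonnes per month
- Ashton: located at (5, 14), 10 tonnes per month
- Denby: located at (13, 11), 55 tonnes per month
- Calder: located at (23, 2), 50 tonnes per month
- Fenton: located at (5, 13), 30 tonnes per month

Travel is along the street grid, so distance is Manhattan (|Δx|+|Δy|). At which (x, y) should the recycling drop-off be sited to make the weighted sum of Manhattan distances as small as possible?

Manhattan distance separates: Σwᵢ(|x−xᵢ|+|y−yᵢ|) = Σwᵢ|x−xᵢ| + Σwᵢ|y−yᵢ|, so x and y are optimised independently as 1-D weighted medians.
Total weight W = 290; half = 145.
x-coordinate, sorted with cumulative weight:
  x=5 (Ashton, w=10) cum 10
  x=5 (Fenton, w=30) cum 40
  x=6 (Granby, w=12) cum 52
  x=7 (Brookfield, w=7) cum 59
  x=7 (Elwood, w=6) cum 65
  x=10 (Holt, w=120) cum 185  ← median
  x=13 (Denby, w=55) cum 240
  x=23 (Calder, w=50) cum 290
⇒ x* = 10
y-coordinate, sorted with cumulative weight:
  y=0 (Brookfield, w=7) cum 7
  y=2 (Granby, w=12) cum 19
  y=2 (Calder, w=50) cum 69
  y=8 (Elwood, w=6) cum 75
  y=11 (Denby, w=55) cum 130
  y=13 (Fenton, w=30) cum 160  ← median
  y=14 (Ashton, w=10) cum 170
  y=20 (Holt, w=120) cum 290
⇒ y* = 13

(10, 13)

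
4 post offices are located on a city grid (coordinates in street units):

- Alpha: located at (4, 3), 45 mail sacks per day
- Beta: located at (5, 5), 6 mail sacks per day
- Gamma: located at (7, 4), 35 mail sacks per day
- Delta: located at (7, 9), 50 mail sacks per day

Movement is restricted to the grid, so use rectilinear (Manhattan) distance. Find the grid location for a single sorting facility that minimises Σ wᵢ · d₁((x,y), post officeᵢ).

Manhattan distance separates: Σwᵢ(|x−xᵢ|+|y−yᵢ|) = Σwᵢ|x−xᵢ| + Σwᵢ|y−yᵢ|, so x and y are optimised independently as 1-D weighted medians.
Total weight W = 136; half = 68.
x-coordinate, sorted with cumulative weight:
  x=4 (Alpha, w=45) cum 45
  x=5 (Beta, w=6) cum 51
  x=7 (Gamma, w=35) cum 86  ← median
  x=7 (Delta, w=50) cum 136
⇒ x* = 7
y-coordinate, sorted with cumulative weight:
  y=3 (Alpha, w=45) cum 45
  y=4 (Gamma, w=35) cum 80  ← median
  y=5 (Beta, w=6) cum 86
  y=9 (Delta, w=50) cum 136
⇒ y* = 4

(7, 4)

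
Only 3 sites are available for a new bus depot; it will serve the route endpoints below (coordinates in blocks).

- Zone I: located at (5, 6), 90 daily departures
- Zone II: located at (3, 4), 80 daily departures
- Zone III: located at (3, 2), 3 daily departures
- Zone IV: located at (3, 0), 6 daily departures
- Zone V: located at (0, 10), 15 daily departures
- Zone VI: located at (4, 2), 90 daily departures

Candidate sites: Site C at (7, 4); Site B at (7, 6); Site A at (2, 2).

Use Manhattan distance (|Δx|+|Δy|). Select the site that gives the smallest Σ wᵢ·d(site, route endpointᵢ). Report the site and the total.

Site A, total 1221 blocks

Total weighted distance at each candidate:
  Site C (7, 4): total = 1391
  Site B (7, 6): total = 1539
  Site A (2, 2): total = 1221
Minimum is at Site A with total 1221 blocks.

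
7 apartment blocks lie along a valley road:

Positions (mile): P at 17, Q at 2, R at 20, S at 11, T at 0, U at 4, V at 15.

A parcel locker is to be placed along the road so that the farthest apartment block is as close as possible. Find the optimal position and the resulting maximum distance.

location 10, max distance 10

The 1-center on a line is the midpoint of the two extreme points: leftmost at 0, rightmost at 20.
Optimal location = (0 + 20)/2 = 10; maximum distance = (20 − 0)/2 = 10.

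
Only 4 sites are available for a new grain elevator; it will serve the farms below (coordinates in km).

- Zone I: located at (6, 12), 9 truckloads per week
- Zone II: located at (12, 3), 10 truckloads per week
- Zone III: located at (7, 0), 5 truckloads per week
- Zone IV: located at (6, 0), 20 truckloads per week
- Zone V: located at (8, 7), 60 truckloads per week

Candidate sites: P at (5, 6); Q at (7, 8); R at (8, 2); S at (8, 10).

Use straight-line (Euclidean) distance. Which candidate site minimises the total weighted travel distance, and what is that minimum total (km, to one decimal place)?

Total weighted distance at each candidate:
  P (5, 6): total = 473.9
  Q (7, 8): total = 393.9
  R (8, 2): total = 500.8
  S (8, 10): total = 540.3
Minimum is at Q with total 393.9 km.

Q, total 393.9 km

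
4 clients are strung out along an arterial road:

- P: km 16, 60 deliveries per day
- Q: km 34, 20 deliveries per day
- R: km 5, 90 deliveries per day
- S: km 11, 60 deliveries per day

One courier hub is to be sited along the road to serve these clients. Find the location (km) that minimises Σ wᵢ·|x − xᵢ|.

For a sum of weighted absolute distances on a line, the optimum is the weighted median (not the mean). Total weight W = 230; half-weight = 115.
Sort by position and accumulate weight:
  km 5 (R, w=90) → cum 90
  km 11 (S, w=60) → cum 150  ≥ 115 → median here
  km 16 (P, w=60) → cum 210
  km 34 (Q, w=20) → cum 230
Optimal location: km 11.

x = 11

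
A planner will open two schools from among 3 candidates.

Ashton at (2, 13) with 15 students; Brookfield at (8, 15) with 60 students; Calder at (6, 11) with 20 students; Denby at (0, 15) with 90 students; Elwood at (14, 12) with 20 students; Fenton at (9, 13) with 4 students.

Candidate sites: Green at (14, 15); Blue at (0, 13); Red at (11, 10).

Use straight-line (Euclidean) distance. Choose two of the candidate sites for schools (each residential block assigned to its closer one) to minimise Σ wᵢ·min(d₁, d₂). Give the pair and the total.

{Blue, Red}, total 748.4

Evaluate every pair (each demand assigned to the nearer of the two):
  {Blue, Red}: total = 748.4
  {Green, Blue}: total = 778.0
  {Green, Red}: total = 1756.0
Best pair: {Blue, Red} with total 748.4.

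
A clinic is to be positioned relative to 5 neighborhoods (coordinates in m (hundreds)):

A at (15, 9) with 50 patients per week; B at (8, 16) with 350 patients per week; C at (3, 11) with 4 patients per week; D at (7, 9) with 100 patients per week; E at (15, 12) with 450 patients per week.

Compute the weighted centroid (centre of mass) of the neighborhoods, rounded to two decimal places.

(11.54, 12.99)

The minimiser of Σwᵢ‖p−pᵢ‖² is the weighted centroid p* = (Σwᵢpᵢ)/(Σwᵢ).
Σwᵢ = 954.
Σwᵢxᵢ = 50·15 + 350·8 + 4·3 + 100·7 + 450·15 = 11012.
Σwᵢyᵢ = 50·9 + 350·16 + 4·11 + 100·9 + 450·12 = 12394.
x* = 11012/954 = 11.54, y* = 12394/954 = 12.99.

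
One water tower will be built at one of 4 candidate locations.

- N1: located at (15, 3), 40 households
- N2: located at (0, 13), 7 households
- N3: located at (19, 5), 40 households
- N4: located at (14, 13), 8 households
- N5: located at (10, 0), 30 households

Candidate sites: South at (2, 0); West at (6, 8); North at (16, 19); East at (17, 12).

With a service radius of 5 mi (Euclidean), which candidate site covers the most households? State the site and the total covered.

Coverage radius r = 5 mi; a point is covered iff (Δx)²+(Δy)² ≤ 5² = 25.
  South (2, 0): covers {none} → 0
  West (6, 8): covers {none} → 0
  North (16, 19): covers {none} → 0
  East (17, 12): covers {N4} → 8
Maximum coverage at East: 8 households.

East, covering 8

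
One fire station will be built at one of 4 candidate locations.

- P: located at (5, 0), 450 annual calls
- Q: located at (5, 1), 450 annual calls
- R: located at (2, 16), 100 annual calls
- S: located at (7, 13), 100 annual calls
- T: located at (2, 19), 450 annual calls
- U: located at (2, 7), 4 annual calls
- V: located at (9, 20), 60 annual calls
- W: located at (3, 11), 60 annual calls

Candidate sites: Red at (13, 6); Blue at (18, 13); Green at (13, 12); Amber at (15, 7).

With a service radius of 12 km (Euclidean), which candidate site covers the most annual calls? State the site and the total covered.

Red, covering 1064

Coverage radius r = 12 km; a point is covered iff (Δx)²+(Δy)² ≤ 12² = 144.
  Red (13, 6): covers {P, Q, S, U, W} → 1064
  Blue (18, 13): covers {S, V} → 160
  Green (13, 12): covers {R, S, V, W} → 320
  Amber (15, 7): covers {Q, S} → 550
Maximum coverage at Red: 1064 annual calls.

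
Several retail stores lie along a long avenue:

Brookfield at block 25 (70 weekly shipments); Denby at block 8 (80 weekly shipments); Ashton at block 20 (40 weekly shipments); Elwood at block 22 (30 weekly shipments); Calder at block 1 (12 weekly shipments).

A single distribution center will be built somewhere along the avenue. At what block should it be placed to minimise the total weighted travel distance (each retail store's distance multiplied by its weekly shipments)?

For a sum of weighted absolute distances on a line, the optimum is the weighted median (not the mean). Total weight W = 232; half-weight = 116.
Sort by position and accumulate weight:
  block 1 (Calder, w=12) → cum 12
  block 8 (Denby, w=80) → cum 92
  block 20 (Ashton, w=40) → cum 132  ≥ 116 → median here
  block 22 (Elwood, w=30) → cum 162
  block 25 (Brookfield, w=70) → cum 232
Optimal location: block 20.

x = 20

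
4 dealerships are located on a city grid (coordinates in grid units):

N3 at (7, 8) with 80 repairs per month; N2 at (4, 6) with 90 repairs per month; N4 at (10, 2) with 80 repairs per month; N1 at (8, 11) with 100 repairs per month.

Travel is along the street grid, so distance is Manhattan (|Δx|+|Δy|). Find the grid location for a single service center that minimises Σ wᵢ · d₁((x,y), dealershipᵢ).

(8, 8)

Manhattan distance separates: Σwᵢ(|x−xᵢ|+|y−yᵢ|) = Σwᵢ|x−xᵢ| + Σwᵢ|y−yᵢ|, so x and y are optimised independently as 1-D weighted medians.
Total weight W = 350; half = 175.
x-coordinate, sorted with cumulative weight:
  x=4 (N2, w=90) cum 90
  x=7 (N3, w=80) cum 170
  x=8 (N1, w=100) cum 270  ← median
  x=10 (N4, w=80) cum 350
⇒ x* = 8
y-coordinate, sorted with cumulative weight:
  y=2 (N4, w=80) cum 80
  y=6 (N2, w=90) cum 170
  y=8 (N3, w=80) cum 250  ← median
  y=11 (N1, w=100) cum 350
⇒ y* = 8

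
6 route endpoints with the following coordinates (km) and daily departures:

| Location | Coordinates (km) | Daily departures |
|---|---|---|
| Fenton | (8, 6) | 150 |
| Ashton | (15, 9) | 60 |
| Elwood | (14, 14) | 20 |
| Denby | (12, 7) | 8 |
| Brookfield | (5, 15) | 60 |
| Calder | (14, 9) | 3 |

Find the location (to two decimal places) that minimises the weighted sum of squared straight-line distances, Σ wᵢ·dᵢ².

The minimiser of Σwᵢ‖p−pᵢ‖² is the weighted centroid p* = (Σwᵢpᵢ)/(Σwᵢ).
Σwᵢ = 301.
Σwᵢxᵢ = 150·8 + 60·15 + 20·14 + 8·12 + 60·5 + 3·14 = 2818.
Σwᵢyᵢ = 150·6 + 60·9 + 20·14 + 8·7 + 60·15 + 3·9 = 2703.
x* = 2818/301 = 9.36, y* = 2703/301 = 8.98.

(9.36, 8.98)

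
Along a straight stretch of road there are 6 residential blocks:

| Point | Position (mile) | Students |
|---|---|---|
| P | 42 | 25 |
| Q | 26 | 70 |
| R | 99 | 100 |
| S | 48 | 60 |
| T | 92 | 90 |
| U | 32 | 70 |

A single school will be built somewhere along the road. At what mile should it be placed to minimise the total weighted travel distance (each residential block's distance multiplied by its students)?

For a sum of weighted absolute distances on a line, the optimum is the weighted median (not the mean). Total weight W = 415; half-weight = 207.5.
Sort by position and accumulate weight:
  mile 26 (Q, w=70) → cum 70
  mile 32 (U, w=70) → cum 140
  mile 42 (P, w=25) → cum 165
  mile 48 (S, w=60) → cum 225  ≥ 207.5 → median here
  mile 92 (T, w=90) → cum 315
  mile 99 (R, w=100) → cum 415
Optimal location: mile 48.

x = 48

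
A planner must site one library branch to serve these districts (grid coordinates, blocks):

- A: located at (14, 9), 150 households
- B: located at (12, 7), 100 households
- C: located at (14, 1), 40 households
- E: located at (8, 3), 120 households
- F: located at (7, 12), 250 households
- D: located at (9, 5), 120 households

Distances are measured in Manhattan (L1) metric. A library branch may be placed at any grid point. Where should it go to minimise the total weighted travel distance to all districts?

(9, 9)

Manhattan distance separates: Σwᵢ(|x−xᵢ|+|y−yᵢ|) = Σwᵢ|x−xᵢ| + Σwᵢ|y−yᵢ|, so x and y are optimised independently as 1-D weighted medians.
Total weight W = 780; half = 390.
x-coordinate, sorted with cumulative weight:
  x=7 (F, w=250) cum 250
  x=8 (E, w=120) cum 370
  x=9 (D, w=120) cum 490  ← median
  x=12 (B, w=100) cum 590
  x=14 (A, w=150) cum 740
  x=14 (C, w=40) cum 780
⇒ x* = 9
y-coordinate, sorted with cumulative weight:
  y=1 (C, w=40) cum 40
  y=3 (E, w=120) cum 160
  y=5 (D, w=120) cum 280
  y=7 (B, w=100) cum 380
  y=9 (A, w=150) cum 530  ← median
  y=12 (F, w=250) cum 780
⇒ y* = 9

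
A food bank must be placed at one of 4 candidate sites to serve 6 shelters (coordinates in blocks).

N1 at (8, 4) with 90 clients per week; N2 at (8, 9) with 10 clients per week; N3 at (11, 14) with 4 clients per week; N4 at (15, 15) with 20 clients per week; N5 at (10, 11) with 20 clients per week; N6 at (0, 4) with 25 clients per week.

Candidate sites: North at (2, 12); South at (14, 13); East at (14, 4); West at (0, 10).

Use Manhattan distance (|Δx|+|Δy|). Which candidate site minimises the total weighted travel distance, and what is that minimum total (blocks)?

Total weighted distance at each candidate:
  North (2, 12): total = 2144
  South (14, 13): total = 2221
  East (14, 4): total = 1512
  West (0, 10): total = 2180
Minimum is at East with total 1512 blocks.

East, total 1512 blocks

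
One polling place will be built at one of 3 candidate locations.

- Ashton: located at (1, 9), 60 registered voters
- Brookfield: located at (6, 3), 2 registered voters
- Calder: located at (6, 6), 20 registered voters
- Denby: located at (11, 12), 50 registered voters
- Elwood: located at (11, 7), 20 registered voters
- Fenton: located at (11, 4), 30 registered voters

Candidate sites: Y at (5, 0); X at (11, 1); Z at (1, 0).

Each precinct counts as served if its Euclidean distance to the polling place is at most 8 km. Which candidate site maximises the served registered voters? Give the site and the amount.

Coverage radius r = 8 km; a point is covered iff (Δx)²+(Δy)² ≤ 8² = 64.
  Y (5, 0): covers {Brookfield, Calder, Fenton} → 52
  X (11, 1): covers {Brookfield, Calder, Elwood, Fenton} → 72
  Z (1, 0): covers {Brookfield, Calder} → 22
Maximum coverage at X: 72 registered voters.

X, covering 72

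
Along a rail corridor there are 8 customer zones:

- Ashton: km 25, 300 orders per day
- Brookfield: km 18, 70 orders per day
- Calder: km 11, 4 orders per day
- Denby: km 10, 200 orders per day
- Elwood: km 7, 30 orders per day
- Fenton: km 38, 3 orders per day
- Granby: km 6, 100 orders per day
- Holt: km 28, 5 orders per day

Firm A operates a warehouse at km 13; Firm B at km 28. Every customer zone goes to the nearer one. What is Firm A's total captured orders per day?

404

The indifferent point is the midpoint (13+28)/2 = 20.5; customer zones left of it (closer to Firm A at 13) go to Firm A, those right go to Firm B.
  Granby at 6 (w=100) → Firm A
  Elwood at 7 (w=30) → Firm A
  Denby at 10 (w=200) → Firm A
  Calder at 11 (w=4) → Firm A
  Brookfield at 18 (w=70) → Firm A
  Ashton at 25 (w=300) → Firm B
  Holt at 28 (w=5) → Firm B
  Fenton at 38 (w=3) → Firm B
Firm A captures 404; Firm B captures 308.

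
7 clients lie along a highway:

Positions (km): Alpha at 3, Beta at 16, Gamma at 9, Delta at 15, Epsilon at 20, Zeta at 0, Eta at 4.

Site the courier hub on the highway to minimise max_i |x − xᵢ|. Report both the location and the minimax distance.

location 10, max distance 10

The 1-center on a line is the midpoint of the two extreme points: leftmost at 0, rightmost at 20.
Optimal location = (0 + 20)/2 = 10; maximum distance = (20 − 0)/2 = 10.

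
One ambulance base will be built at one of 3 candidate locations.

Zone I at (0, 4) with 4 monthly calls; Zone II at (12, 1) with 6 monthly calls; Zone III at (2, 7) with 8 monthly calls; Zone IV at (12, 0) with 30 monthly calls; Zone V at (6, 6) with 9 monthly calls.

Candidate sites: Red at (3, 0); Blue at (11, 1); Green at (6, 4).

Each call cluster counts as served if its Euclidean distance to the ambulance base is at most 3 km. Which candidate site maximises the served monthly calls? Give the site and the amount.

Coverage radius r = 3 km; a point is covered iff (Δx)²+(Δy)² ≤ 3² = 9.
  Red (3, 0): covers {none} → 0
  Blue (11, 1): covers {Zone II, Zone IV} → 36
  Green (6, 4): covers {Zone V} → 9
Maximum coverage at Blue: 36 monthly calls.

Blue, covering 36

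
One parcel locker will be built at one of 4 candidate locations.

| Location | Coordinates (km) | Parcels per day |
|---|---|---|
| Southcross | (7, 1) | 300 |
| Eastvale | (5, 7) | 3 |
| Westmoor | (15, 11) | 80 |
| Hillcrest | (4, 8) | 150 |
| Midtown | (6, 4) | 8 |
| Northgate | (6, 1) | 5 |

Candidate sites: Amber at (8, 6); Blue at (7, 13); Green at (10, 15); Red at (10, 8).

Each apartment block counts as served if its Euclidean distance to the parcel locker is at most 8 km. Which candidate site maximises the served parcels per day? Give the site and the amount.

Coverage radius r = 8 km; a point is covered iff (Δx)²+(Δy)² ≤ 8² = 64.
  Amber (8, 6): covers {Southcross, Eastvale, Hillcrest, Midtown, Northgate} → 466
  Blue (7, 13): covers {Eastvale, Hillcrest} → 153
  Green (10, 15): covers {Westmoor} → 80
  Red (10, 8): covers {Southcross, Eastvale, Westmoor, Hillcrest, Midtown} → 541
Maximum coverage at Red: 541 parcels per day.

Red, covering 541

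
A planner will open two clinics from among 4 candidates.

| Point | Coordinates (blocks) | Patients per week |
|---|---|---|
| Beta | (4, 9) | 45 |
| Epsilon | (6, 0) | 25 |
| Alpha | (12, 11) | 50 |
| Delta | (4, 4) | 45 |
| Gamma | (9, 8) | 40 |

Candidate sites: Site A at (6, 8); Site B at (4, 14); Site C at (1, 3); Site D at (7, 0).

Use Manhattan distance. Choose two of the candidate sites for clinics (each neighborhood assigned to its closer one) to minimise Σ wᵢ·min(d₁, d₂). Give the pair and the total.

Evaluate every pair (each demand assigned to the nearer of the two):
  {Site A, Site D}: total = 1000
  {Site A, Site C}: total = 1085
  {Site A, Site B}: total = 1175
  {Site B, Site D}: total = 1515
  {Site B, Site C}: total = 1595
  {Site C, Site D}: total = 1810
Best pair: {Site A, Site D} with total 1000.

{Site A, Site D}, total 1000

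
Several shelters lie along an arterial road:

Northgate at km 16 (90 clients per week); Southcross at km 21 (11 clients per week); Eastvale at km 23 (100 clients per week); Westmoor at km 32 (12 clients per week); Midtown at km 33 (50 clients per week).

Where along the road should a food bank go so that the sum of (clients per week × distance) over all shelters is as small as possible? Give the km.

For a sum of weighted absolute distances on a line, the optimum is the weighted median (not the mean). Total weight W = 263; half-weight = 131.5.
Sort by position and accumulate weight:
  km 16 (Northgate, w=90) → cum 90
  km 21 (Southcross, w=11) → cum 101
  km 23 (Eastvale, w=100) → cum 201  ≥ 131.5 → median here
  km 32 (Westmoor, w=12) → cum 213
  km 33 (Midtown, w=50) → cum 263
Optimal location: km 23.

x = 23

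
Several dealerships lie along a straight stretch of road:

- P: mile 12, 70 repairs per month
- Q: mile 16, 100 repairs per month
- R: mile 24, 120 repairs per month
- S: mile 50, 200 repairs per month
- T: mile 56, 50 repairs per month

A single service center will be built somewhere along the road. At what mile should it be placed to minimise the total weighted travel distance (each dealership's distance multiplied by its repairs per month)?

x = 24

For a sum of weighted absolute distances on a line, the optimum is the weighted median (not the mean). Total weight W = 540; half-weight = 270.
Sort by position and accumulate weight:
  mile 12 (P, w=70) → cum 70
  mile 16 (Q, w=100) → cum 170
  mile 24 (R, w=120) → cum 290  ≥ 270 → median here
  mile 50 (S, w=200) → cum 490
  mile 56 (T, w=50) → cum 540
Optimal location: mile 24.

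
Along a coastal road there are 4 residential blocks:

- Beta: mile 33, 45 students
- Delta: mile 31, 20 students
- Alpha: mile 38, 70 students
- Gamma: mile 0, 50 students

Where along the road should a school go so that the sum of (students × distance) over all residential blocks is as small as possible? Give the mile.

x = 33

For a sum of weighted absolute distances on a line, the optimum is the weighted median (not the mean). Total weight W = 185; half-weight = 92.5.
Sort by position and accumulate weight:
  mile 0 (Gamma, w=50) → cum 50
  mile 31 (Delta, w=20) → cum 70
  mile 33 (Beta, w=45) → cum 115  ≥ 92.5 → median here
  mile 38 (Alpha, w=70) → cum 185
Optimal location: mile 33.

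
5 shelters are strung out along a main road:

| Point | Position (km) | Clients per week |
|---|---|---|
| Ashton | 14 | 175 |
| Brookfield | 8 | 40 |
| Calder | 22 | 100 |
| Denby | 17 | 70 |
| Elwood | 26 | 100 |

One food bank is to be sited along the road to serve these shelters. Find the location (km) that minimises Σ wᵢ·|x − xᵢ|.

x = 17

For a sum of weighted absolute distances on a line, the optimum is the weighted median (not the mean). Total weight W = 485; half-weight = 242.5.
Sort by position and accumulate weight:
  km 8 (Brookfield, w=40) → cum 40
  km 14 (Ashton, w=175) → cum 215
  km 17 (Denby, w=70) → cum 285  ≥ 242.5 → median here
  km 22 (Calder, w=100) → cum 385
  km 26 (Elwood, w=100) → cum 485
Optimal location: km 17.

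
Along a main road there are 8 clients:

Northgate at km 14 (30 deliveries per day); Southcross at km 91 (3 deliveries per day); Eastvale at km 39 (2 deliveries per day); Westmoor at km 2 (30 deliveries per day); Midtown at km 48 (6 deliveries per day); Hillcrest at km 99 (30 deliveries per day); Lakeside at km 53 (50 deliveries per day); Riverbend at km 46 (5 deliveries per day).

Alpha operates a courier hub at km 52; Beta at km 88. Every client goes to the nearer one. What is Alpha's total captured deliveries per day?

The indifferent point is the midpoint (52+88)/2 = 70; clients left of it (closer to Alpha at 52) go to Alpha, those right go to Beta.
  Westmoor at 2 (w=30) → Alpha
  Northgate at 14 (w=30) → Alpha
  Eastvale at 39 (w=2) → Alpha
  Riverbend at 46 (w=5) → Alpha
  Midtown at 48 (w=6) → Alpha
  Lakeside at 53 (w=50) → Alpha
  Southcross at 91 (w=3) → Beta
  Hillcrest at 99 (w=30) → Beta
Alpha captures 123; Beta captures 33.

123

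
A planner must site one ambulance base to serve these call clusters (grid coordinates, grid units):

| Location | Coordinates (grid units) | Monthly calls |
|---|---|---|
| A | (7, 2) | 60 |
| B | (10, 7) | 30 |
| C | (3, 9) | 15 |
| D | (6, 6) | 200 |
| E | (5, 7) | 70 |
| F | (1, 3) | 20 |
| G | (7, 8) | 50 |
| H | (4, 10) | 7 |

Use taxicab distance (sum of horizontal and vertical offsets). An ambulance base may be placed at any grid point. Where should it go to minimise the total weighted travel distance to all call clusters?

Manhattan distance separates: Σwᵢ(|x−xᵢ|+|y−yᵢ|) = Σwᵢ|x−xᵢ| + Σwᵢ|y−yᵢ|, so x and y are optimised independently as 1-D weighted medians.
Total weight W = 452; half = 226.
x-coordinate, sorted with cumulative weight:
  x=1 (F, w=20) cum 20
  x=3 (C, w=15) cum 35
  x=4 (H, w=7) cum 42
  x=5 (E, w=70) cum 112
  x=6 (D, w=200) cum 312  ← median
  x=7 (A, w=60) cum 372
  x=7 (G, w=50) cum 422
  x=10 (B, w=30) cum 452
⇒ x* = 6
y-coordinate, sorted with cumulative weight:
  y=2 (A, w=60) cum 60
  y=3 (F, w=20) cum 80
  y=6 (D, w=200) cum 280  ← median
  y=7 (B, w=30) cum 310
  y=7 (E, w=70) cum 380
  y=8 (G, w=50) cum 430
  y=9 (C, w=15) cum 445
  y=10 (H, w=7) cum 452
⇒ y* = 6

(6, 6)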